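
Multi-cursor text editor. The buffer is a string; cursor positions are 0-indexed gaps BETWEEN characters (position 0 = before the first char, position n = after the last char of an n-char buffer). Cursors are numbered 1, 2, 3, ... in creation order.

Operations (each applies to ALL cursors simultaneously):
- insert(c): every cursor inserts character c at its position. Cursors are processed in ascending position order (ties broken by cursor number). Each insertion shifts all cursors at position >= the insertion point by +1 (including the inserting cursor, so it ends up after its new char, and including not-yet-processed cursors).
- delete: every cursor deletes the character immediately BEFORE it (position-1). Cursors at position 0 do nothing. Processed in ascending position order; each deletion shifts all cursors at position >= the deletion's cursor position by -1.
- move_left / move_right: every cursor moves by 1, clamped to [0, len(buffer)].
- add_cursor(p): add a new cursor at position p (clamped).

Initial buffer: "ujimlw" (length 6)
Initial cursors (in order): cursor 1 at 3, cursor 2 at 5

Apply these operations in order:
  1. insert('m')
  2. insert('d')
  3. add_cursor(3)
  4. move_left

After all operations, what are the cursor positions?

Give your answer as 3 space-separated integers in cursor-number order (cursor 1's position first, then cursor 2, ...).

After op 1 (insert('m')): buffer="ujimmlmw" (len 8), cursors c1@4 c2@7, authorship ...1..2.
After op 2 (insert('d')): buffer="ujimdmlmdw" (len 10), cursors c1@5 c2@9, authorship ...11..22.
After op 3 (add_cursor(3)): buffer="ujimdmlmdw" (len 10), cursors c3@3 c1@5 c2@9, authorship ...11..22.
After op 4 (move_left): buffer="ujimdmlmdw" (len 10), cursors c3@2 c1@4 c2@8, authorship ...11..22.

Answer: 4 8 2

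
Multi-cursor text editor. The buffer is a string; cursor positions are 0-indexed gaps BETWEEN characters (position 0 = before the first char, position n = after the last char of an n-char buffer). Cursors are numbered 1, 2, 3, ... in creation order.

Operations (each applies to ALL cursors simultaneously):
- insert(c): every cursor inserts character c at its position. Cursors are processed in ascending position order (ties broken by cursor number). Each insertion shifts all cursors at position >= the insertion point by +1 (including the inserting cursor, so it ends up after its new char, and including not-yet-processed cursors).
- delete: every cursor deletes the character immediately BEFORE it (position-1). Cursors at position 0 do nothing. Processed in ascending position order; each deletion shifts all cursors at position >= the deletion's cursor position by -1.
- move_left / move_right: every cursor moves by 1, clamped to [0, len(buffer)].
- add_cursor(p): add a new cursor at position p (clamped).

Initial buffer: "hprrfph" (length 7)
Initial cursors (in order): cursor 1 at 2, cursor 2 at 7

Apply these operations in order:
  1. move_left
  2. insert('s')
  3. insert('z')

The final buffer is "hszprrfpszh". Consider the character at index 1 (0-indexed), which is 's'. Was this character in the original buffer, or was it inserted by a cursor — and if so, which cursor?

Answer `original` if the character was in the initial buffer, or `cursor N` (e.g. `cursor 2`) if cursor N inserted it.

Answer: cursor 1

Derivation:
After op 1 (move_left): buffer="hprrfph" (len 7), cursors c1@1 c2@6, authorship .......
After op 2 (insert('s')): buffer="hsprrfpsh" (len 9), cursors c1@2 c2@8, authorship .1.....2.
After op 3 (insert('z')): buffer="hszprrfpszh" (len 11), cursors c1@3 c2@10, authorship .11.....22.
Authorship (.=original, N=cursor N): . 1 1 . . . . . 2 2 .
Index 1: author = 1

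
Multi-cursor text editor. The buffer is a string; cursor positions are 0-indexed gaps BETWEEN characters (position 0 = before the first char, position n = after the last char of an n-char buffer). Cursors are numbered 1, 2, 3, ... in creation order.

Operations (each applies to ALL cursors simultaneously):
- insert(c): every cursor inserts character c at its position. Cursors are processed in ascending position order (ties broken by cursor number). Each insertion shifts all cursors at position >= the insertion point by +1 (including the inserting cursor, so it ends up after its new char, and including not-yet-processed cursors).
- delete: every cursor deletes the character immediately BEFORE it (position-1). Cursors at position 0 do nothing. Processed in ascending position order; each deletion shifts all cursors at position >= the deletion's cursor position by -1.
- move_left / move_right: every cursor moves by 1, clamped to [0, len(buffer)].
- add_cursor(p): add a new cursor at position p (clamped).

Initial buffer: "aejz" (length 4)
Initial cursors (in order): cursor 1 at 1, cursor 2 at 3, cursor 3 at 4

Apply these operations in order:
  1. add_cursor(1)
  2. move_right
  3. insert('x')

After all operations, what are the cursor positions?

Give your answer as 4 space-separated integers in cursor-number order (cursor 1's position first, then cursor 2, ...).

Answer: 4 8 8 4

Derivation:
After op 1 (add_cursor(1)): buffer="aejz" (len 4), cursors c1@1 c4@1 c2@3 c3@4, authorship ....
After op 2 (move_right): buffer="aejz" (len 4), cursors c1@2 c4@2 c2@4 c3@4, authorship ....
After op 3 (insert('x')): buffer="aexxjzxx" (len 8), cursors c1@4 c4@4 c2@8 c3@8, authorship ..14..23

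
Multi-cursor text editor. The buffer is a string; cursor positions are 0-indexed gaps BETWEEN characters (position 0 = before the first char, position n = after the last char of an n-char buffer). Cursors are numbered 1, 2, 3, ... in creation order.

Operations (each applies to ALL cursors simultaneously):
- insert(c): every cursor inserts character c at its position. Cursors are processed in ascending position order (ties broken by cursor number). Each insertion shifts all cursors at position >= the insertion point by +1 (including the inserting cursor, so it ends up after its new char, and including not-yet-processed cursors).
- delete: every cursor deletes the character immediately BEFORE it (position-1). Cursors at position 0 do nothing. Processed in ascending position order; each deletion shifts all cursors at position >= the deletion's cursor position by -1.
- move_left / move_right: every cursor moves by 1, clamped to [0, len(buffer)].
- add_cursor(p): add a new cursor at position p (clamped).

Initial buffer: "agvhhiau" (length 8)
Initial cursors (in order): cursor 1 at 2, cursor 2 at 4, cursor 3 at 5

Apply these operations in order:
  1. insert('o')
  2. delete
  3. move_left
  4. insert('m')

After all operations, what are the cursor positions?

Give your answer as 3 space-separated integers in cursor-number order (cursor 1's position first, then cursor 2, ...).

Answer: 2 5 7

Derivation:
After op 1 (insert('o')): buffer="agovhohoiau" (len 11), cursors c1@3 c2@6 c3@8, authorship ..1..2.3...
After op 2 (delete): buffer="agvhhiau" (len 8), cursors c1@2 c2@4 c3@5, authorship ........
After op 3 (move_left): buffer="agvhhiau" (len 8), cursors c1@1 c2@3 c3@4, authorship ........
After op 4 (insert('m')): buffer="amgvmhmhiau" (len 11), cursors c1@2 c2@5 c3@7, authorship .1..2.3....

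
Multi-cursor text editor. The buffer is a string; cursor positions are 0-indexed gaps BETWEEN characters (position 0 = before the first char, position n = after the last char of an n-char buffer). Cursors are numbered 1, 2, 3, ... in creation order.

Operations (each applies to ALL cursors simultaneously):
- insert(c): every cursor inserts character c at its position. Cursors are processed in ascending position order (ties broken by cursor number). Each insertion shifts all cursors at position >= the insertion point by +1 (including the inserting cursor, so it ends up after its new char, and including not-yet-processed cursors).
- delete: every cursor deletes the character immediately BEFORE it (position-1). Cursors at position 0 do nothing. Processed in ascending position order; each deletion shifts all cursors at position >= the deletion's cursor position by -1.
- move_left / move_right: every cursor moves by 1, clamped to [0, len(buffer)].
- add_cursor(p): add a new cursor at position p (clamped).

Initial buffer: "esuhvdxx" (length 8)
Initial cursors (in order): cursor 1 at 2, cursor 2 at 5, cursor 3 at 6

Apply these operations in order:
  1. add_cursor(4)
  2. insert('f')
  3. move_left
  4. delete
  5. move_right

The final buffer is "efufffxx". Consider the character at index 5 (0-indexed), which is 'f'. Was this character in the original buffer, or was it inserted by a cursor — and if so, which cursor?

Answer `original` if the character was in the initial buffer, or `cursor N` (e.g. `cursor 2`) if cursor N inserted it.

After op 1 (add_cursor(4)): buffer="esuhvdxx" (len 8), cursors c1@2 c4@4 c2@5 c3@6, authorship ........
After op 2 (insert('f')): buffer="esfuhfvfdfxx" (len 12), cursors c1@3 c4@6 c2@8 c3@10, authorship ..1..4.2.3..
After op 3 (move_left): buffer="esfuhfvfdfxx" (len 12), cursors c1@2 c4@5 c2@7 c3@9, authorship ..1..4.2.3..
After op 4 (delete): buffer="efufffxx" (len 8), cursors c1@1 c4@3 c2@4 c3@5, authorship .1.423..
After op 5 (move_right): buffer="efufffxx" (len 8), cursors c1@2 c4@4 c2@5 c3@6, authorship .1.423..
Authorship (.=original, N=cursor N): . 1 . 4 2 3 . .
Index 5: author = 3

Answer: cursor 3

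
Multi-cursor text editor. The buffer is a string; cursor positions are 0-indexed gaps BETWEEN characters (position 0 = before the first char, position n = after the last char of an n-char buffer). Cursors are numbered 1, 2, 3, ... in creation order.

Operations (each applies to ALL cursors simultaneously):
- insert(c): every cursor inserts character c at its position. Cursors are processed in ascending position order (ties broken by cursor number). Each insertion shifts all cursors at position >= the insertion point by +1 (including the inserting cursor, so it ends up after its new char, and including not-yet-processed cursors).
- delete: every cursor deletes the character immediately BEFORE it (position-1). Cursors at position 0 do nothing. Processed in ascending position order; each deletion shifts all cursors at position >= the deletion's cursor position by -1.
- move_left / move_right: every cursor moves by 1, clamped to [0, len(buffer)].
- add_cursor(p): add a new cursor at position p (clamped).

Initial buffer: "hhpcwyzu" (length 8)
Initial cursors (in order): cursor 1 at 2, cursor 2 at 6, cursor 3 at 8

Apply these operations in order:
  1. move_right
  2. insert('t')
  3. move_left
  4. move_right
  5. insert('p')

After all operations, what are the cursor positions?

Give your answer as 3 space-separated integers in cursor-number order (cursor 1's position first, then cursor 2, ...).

Answer: 5 11 14

Derivation:
After op 1 (move_right): buffer="hhpcwyzu" (len 8), cursors c1@3 c2@7 c3@8, authorship ........
After op 2 (insert('t')): buffer="hhptcwyztut" (len 11), cursors c1@4 c2@9 c3@11, authorship ...1....2.3
After op 3 (move_left): buffer="hhptcwyztut" (len 11), cursors c1@3 c2@8 c3@10, authorship ...1....2.3
After op 4 (move_right): buffer="hhptcwyztut" (len 11), cursors c1@4 c2@9 c3@11, authorship ...1....2.3
After op 5 (insert('p')): buffer="hhptpcwyztputp" (len 14), cursors c1@5 c2@11 c3@14, authorship ...11....22.33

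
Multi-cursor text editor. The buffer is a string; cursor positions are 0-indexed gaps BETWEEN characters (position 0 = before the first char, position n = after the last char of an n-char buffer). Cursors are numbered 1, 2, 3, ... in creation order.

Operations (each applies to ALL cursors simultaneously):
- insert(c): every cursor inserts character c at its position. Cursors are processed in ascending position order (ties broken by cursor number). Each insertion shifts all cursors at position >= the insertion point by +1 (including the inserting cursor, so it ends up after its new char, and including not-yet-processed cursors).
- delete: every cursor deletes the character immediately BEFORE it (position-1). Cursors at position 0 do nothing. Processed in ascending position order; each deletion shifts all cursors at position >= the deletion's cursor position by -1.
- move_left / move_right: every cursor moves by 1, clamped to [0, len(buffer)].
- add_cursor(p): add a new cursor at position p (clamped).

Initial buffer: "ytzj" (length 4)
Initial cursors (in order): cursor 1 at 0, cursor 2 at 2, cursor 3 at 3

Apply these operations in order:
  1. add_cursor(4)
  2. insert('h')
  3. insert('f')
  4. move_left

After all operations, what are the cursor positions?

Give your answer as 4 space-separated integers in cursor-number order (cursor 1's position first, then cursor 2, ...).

Answer: 1 5 8 11

Derivation:
After op 1 (add_cursor(4)): buffer="ytzj" (len 4), cursors c1@0 c2@2 c3@3 c4@4, authorship ....
After op 2 (insert('h')): buffer="hythzhjh" (len 8), cursors c1@1 c2@4 c3@6 c4@8, authorship 1..2.3.4
After op 3 (insert('f')): buffer="hfythfzhfjhf" (len 12), cursors c1@2 c2@6 c3@9 c4@12, authorship 11..22.33.44
After op 4 (move_left): buffer="hfythfzhfjhf" (len 12), cursors c1@1 c2@5 c3@8 c4@11, authorship 11..22.33.44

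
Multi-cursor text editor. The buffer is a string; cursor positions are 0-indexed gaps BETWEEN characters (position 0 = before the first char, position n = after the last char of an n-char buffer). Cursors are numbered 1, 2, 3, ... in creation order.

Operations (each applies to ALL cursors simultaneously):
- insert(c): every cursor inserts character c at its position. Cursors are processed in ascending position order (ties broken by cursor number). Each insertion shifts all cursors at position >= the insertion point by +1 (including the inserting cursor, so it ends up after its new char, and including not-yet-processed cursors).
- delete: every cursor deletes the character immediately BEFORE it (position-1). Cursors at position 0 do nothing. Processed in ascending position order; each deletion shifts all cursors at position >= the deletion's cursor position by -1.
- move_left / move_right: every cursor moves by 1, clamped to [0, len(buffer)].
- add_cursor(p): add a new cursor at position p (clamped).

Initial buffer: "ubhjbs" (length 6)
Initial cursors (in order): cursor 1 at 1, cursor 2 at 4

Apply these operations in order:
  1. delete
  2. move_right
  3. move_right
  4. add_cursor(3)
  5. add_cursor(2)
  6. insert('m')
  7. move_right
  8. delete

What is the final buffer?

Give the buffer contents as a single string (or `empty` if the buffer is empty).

Answer: bhmm

Derivation:
After op 1 (delete): buffer="bhbs" (len 4), cursors c1@0 c2@2, authorship ....
After op 2 (move_right): buffer="bhbs" (len 4), cursors c1@1 c2@3, authorship ....
After op 3 (move_right): buffer="bhbs" (len 4), cursors c1@2 c2@4, authorship ....
After op 4 (add_cursor(3)): buffer="bhbs" (len 4), cursors c1@2 c3@3 c2@4, authorship ....
After op 5 (add_cursor(2)): buffer="bhbs" (len 4), cursors c1@2 c4@2 c3@3 c2@4, authorship ....
After op 6 (insert('m')): buffer="bhmmbmsm" (len 8), cursors c1@4 c4@4 c3@6 c2@8, authorship ..14.3.2
After op 7 (move_right): buffer="bhmmbmsm" (len 8), cursors c1@5 c4@5 c3@7 c2@8, authorship ..14.3.2
After op 8 (delete): buffer="bhmm" (len 4), cursors c1@3 c4@3 c2@4 c3@4, authorship ..13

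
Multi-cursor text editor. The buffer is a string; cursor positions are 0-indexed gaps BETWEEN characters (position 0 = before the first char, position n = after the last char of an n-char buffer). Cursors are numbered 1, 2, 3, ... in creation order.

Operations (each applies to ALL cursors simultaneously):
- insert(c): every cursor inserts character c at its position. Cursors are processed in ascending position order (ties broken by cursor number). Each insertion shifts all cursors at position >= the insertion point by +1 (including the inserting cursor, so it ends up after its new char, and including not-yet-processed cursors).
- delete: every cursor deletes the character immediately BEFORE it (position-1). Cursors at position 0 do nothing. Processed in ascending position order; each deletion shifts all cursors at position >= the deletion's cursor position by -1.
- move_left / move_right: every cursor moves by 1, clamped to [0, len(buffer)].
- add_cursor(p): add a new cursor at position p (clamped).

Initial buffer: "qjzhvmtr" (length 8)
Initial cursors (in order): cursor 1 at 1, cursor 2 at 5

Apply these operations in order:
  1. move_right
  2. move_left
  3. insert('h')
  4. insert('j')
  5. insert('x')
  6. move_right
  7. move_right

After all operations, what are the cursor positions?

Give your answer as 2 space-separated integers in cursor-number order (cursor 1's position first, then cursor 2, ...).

Answer: 6 13

Derivation:
After op 1 (move_right): buffer="qjzhvmtr" (len 8), cursors c1@2 c2@6, authorship ........
After op 2 (move_left): buffer="qjzhvmtr" (len 8), cursors c1@1 c2@5, authorship ........
After op 3 (insert('h')): buffer="qhjzhvhmtr" (len 10), cursors c1@2 c2@7, authorship .1....2...
After op 4 (insert('j')): buffer="qhjjzhvhjmtr" (len 12), cursors c1@3 c2@9, authorship .11....22...
After op 5 (insert('x')): buffer="qhjxjzhvhjxmtr" (len 14), cursors c1@4 c2@11, authorship .111....222...
After op 6 (move_right): buffer="qhjxjzhvhjxmtr" (len 14), cursors c1@5 c2@12, authorship .111....222...
After op 7 (move_right): buffer="qhjxjzhvhjxmtr" (len 14), cursors c1@6 c2@13, authorship .111....222...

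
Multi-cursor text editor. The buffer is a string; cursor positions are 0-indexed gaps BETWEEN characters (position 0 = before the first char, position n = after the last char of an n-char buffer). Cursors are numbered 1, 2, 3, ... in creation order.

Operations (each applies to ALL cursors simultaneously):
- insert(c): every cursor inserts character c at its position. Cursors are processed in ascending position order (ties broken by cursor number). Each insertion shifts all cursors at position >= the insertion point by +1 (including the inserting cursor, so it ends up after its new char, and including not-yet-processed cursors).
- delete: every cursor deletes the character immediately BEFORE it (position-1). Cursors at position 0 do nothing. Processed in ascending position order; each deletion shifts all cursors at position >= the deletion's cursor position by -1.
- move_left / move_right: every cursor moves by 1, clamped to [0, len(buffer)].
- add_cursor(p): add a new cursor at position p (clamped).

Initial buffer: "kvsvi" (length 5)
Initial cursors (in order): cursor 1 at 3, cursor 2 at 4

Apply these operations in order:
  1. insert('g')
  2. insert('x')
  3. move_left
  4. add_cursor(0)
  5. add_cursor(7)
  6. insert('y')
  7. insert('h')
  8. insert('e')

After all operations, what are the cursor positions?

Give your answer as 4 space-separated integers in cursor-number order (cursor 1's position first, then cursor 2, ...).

After op 1 (insert('g')): buffer="kvsgvgi" (len 7), cursors c1@4 c2@6, authorship ...1.2.
After op 2 (insert('x')): buffer="kvsgxvgxi" (len 9), cursors c1@5 c2@8, authorship ...11.22.
After op 3 (move_left): buffer="kvsgxvgxi" (len 9), cursors c1@4 c2@7, authorship ...11.22.
After op 4 (add_cursor(0)): buffer="kvsgxvgxi" (len 9), cursors c3@0 c1@4 c2@7, authorship ...11.22.
After op 5 (add_cursor(7)): buffer="kvsgxvgxi" (len 9), cursors c3@0 c1@4 c2@7 c4@7, authorship ...11.22.
After op 6 (insert('y')): buffer="ykvsgyxvgyyxi" (len 13), cursors c3@1 c1@6 c2@11 c4@11, authorship 3...111.2242.
After op 7 (insert('h')): buffer="yhkvsgyhxvgyyhhxi" (len 17), cursors c3@2 c1@8 c2@15 c4@15, authorship 33...1111.224242.
After op 8 (insert('e')): buffer="yhekvsgyhexvgyyhheexi" (len 21), cursors c3@3 c1@10 c2@19 c4@19, authorship 333...11111.22424242.

Answer: 10 19 3 19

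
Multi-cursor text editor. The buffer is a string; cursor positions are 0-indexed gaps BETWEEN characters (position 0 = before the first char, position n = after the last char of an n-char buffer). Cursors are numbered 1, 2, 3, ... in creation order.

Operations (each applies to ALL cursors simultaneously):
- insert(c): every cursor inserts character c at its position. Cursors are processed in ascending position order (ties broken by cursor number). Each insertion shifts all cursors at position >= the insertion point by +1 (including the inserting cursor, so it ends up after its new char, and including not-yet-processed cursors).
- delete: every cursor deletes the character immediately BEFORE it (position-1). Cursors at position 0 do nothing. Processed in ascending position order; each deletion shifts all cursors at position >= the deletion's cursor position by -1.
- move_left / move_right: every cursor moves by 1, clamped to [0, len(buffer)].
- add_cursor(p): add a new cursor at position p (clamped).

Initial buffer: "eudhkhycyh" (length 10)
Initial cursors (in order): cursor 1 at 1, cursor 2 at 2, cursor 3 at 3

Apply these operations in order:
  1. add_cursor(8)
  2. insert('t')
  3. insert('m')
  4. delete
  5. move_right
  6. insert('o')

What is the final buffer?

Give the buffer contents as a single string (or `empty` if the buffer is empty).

After op 1 (add_cursor(8)): buffer="eudhkhycyh" (len 10), cursors c1@1 c2@2 c3@3 c4@8, authorship ..........
After op 2 (insert('t')): buffer="etutdthkhyctyh" (len 14), cursors c1@2 c2@4 c3@6 c4@12, authorship .1.2.3.....4..
After op 3 (insert('m')): buffer="etmutmdtmhkhyctmyh" (len 18), cursors c1@3 c2@6 c3@9 c4@16, authorship .11.22.33.....44..
After op 4 (delete): buffer="etutdthkhyctyh" (len 14), cursors c1@2 c2@4 c3@6 c4@12, authorship .1.2.3.....4..
After op 5 (move_right): buffer="etutdthkhyctyh" (len 14), cursors c1@3 c2@5 c3@7 c4@13, authorship .1.2.3.....4..
After op 6 (insert('o')): buffer="etuotdothokhyctyoh" (len 18), cursors c1@4 c2@7 c3@10 c4@17, authorship .1.12.23.3....4.4.

Answer: etuotdothokhyctyoh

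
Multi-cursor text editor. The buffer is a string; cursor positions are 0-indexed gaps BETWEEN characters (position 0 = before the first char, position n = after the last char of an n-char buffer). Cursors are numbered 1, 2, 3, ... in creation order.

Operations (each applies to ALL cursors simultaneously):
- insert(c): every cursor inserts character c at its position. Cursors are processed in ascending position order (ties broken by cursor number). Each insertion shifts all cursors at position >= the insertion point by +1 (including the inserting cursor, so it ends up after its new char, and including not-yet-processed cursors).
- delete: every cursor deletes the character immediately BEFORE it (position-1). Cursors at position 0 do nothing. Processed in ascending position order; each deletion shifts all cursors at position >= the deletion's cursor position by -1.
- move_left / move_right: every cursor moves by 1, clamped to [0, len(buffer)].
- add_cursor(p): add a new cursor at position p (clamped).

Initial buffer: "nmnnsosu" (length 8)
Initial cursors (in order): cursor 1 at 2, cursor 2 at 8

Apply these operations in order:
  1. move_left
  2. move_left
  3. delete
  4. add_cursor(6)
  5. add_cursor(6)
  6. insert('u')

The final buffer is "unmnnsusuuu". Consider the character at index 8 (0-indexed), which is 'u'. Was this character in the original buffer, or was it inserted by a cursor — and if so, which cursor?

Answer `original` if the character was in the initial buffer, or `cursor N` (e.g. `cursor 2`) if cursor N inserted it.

Answer: cursor 3

Derivation:
After op 1 (move_left): buffer="nmnnsosu" (len 8), cursors c1@1 c2@7, authorship ........
After op 2 (move_left): buffer="nmnnsosu" (len 8), cursors c1@0 c2@6, authorship ........
After op 3 (delete): buffer="nmnnssu" (len 7), cursors c1@0 c2@5, authorship .......
After op 4 (add_cursor(6)): buffer="nmnnssu" (len 7), cursors c1@0 c2@5 c3@6, authorship .......
After op 5 (add_cursor(6)): buffer="nmnnssu" (len 7), cursors c1@0 c2@5 c3@6 c4@6, authorship .......
After op 6 (insert('u')): buffer="unmnnsusuuu" (len 11), cursors c1@1 c2@7 c3@10 c4@10, authorship 1.....2.34.
Authorship (.=original, N=cursor N): 1 . . . . . 2 . 3 4 .
Index 8: author = 3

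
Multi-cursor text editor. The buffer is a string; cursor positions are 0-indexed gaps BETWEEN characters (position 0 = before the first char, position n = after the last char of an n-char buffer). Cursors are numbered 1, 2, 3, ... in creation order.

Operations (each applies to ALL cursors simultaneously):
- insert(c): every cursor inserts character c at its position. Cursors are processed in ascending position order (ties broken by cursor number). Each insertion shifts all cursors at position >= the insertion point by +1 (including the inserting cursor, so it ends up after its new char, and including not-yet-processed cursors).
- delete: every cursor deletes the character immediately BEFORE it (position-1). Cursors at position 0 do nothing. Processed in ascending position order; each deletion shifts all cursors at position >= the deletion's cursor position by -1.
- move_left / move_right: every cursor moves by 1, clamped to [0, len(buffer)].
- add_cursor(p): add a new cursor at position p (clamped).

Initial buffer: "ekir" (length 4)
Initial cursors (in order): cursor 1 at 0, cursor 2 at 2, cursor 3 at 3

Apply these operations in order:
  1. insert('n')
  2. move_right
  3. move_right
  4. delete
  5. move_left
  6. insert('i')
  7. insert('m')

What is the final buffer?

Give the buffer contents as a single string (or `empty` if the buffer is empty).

After op 1 (insert('n')): buffer="nekninr" (len 7), cursors c1@1 c2@4 c3@6, authorship 1..2.3.
After op 2 (move_right): buffer="nekninr" (len 7), cursors c1@2 c2@5 c3@7, authorship 1..2.3.
After op 3 (move_right): buffer="nekninr" (len 7), cursors c1@3 c2@6 c3@7, authorship 1..2.3.
After op 4 (delete): buffer="neni" (len 4), cursors c1@2 c2@4 c3@4, authorship 1.2.
After op 5 (move_left): buffer="neni" (len 4), cursors c1@1 c2@3 c3@3, authorship 1.2.
After op 6 (insert('i')): buffer="nieniii" (len 7), cursors c1@2 c2@6 c3@6, authorship 11.223.
After op 7 (insert('m')): buffer="nimeniimmi" (len 10), cursors c1@3 c2@9 c3@9, authorship 111.22323.

Answer: nimeniimmi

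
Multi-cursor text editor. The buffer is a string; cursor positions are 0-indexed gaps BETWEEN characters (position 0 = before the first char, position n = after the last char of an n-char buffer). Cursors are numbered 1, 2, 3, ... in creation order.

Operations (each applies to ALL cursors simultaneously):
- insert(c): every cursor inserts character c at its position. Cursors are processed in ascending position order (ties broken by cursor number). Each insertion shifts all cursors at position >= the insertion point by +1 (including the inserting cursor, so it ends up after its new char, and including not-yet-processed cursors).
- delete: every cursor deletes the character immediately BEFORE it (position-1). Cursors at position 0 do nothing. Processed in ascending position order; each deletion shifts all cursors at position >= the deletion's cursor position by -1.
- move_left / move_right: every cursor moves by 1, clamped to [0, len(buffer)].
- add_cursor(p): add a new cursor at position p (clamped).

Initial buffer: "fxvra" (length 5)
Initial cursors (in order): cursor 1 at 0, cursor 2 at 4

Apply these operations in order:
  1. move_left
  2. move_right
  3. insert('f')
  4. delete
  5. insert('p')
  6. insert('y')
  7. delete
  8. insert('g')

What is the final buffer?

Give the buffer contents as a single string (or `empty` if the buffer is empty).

Answer: fpgxvrpga

Derivation:
After op 1 (move_left): buffer="fxvra" (len 5), cursors c1@0 c2@3, authorship .....
After op 2 (move_right): buffer="fxvra" (len 5), cursors c1@1 c2@4, authorship .....
After op 3 (insert('f')): buffer="ffxvrfa" (len 7), cursors c1@2 c2@6, authorship .1...2.
After op 4 (delete): buffer="fxvra" (len 5), cursors c1@1 c2@4, authorship .....
After op 5 (insert('p')): buffer="fpxvrpa" (len 7), cursors c1@2 c2@6, authorship .1...2.
After op 6 (insert('y')): buffer="fpyxvrpya" (len 9), cursors c1@3 c2@8, authorship .11...22.
After op 7 (delete): buffer="fpxvrpa" (len 7), cursors c1@2 c2@6, authorship .1...2.
After op 8 (insert('g')): buffer="fpgxvrpga" (len 9), cursors c1@3 c2@8, authorship .11...22.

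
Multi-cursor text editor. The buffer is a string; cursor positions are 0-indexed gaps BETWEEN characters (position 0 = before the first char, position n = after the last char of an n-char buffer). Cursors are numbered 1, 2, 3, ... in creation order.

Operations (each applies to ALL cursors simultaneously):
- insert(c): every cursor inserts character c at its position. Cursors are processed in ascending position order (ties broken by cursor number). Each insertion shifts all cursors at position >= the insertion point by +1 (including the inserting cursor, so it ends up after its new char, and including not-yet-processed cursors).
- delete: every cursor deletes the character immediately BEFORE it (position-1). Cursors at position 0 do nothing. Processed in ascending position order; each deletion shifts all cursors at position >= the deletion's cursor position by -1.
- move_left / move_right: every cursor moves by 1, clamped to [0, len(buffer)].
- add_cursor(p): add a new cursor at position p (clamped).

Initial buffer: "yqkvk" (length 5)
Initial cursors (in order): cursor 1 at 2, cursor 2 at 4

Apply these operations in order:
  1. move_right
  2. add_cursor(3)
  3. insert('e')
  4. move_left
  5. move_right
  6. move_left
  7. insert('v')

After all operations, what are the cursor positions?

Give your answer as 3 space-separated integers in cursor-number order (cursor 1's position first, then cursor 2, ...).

After op 1 (move_right): buffer="yqkvk" (len 5), cursors c1@3 c2@5, authorship .....
After op 2 (add_cursor(3)): buffer="yqkvk" (len 5), cursors c1@3 c3@3 c2@5, authorship .....
After op 3 (insert('e')): buffer="yqkeevke" (len 8), cursors c1@5 c3@5 c2@8, authorship ...13..2
After op 4 (move_left): buffer="yqkeevke" (len 8), cursors c1@4 c3@4 c2@7, authorship ...13..2
After op 5 (move_right): buffer="yqkeevke" (len 8), cursors c1@5 c3@5 c2@8, authorship ...13..2
After op 6 (move_left): buffer="yqkeevke" (len 8), cursors c1@4 c3@4 c2@7, authorship ...13..2
After op 7 (insert('v')): buffer="yqkevvevkve" (len 11), cursors c1@6 c3@6 c2@10, authorship ...1133..22

Answer: 6 10 6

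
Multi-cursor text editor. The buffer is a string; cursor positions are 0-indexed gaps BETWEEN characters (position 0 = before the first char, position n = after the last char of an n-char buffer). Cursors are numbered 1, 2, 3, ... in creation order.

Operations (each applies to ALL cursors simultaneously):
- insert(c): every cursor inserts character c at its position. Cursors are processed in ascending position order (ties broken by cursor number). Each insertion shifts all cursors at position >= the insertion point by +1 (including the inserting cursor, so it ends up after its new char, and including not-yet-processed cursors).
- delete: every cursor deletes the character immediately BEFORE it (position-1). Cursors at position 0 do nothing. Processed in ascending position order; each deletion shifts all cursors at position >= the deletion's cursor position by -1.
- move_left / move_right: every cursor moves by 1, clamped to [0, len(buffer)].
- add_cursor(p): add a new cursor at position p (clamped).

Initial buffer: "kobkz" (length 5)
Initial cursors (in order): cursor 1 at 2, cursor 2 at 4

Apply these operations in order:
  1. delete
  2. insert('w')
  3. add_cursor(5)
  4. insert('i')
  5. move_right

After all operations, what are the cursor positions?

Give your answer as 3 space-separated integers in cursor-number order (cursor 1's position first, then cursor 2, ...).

After op 1 (delete): buffer="kbz" (len 3), cursors c1@1 c2@2, authorship ...
After op 2 (insert('w')): buffer="kwbwz" (len 5), cursors c1@2 c2@4, authorship .1.2.
After op 3 (add_cursor(5)): buffer="kwbwz" (len 5), cursors c1@2 c2@4 c3@5, authorship .1.2.
After op 4 (insert('i')): buffer="kwibwizi" (len 8), cursors c1@3 c2@6 c3@8, authorship .11.22.3
After op 5 (move_right): buffer="kwibwizi" (len 8), cursors c1@4 c2@7 c3@8, authorship .11.22.3

Answer: 4 7 8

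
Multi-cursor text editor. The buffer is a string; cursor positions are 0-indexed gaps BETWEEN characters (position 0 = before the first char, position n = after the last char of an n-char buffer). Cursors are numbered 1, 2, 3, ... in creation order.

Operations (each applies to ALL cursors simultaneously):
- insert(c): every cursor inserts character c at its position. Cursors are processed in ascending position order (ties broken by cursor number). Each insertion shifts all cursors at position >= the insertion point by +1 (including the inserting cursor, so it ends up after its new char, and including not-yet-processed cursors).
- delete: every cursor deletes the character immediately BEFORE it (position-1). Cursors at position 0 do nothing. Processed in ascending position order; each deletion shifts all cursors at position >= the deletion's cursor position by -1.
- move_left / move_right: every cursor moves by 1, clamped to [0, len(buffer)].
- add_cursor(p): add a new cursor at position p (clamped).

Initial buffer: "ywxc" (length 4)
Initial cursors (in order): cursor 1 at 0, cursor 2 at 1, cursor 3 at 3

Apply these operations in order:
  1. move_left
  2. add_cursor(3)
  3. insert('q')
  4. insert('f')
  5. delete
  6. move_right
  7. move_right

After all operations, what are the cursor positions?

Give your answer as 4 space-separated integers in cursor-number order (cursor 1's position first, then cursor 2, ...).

Answer: 4 4 7 8

Derivation:
After op 1 (move_left): buffer="ywxc" (len 4), cursors c1@0 c2@0 c3@2, authorship ....
After op 2 (add_cursor(3)): buffer="ywxc" (len 4), cursors c1@0 c2@0 c3@2 c4@3, authorship ....
After op 3 (insert('q')): buffer="qqywqxqc" (len 8), cursors c1@2 c2@2 c3@5 c4@7, authorship 12..3.4.
After op 4 (insert('f')): buffer="qqffywqfxqfc" (len 12), cursors c1@4 c2@4 c3@8 c4@11, authorship 1212..33.44.
After op 5 (delete): buffer="qqywqxqc" (len 8), cursors c1@2 c2@2 c3@5 c4@7, authorship 12..3.4.
After op 6 (move_right): buffer="qqywqxqc" (len 8), cursors c1@3 c2@3 c3@6 c4@8, authorship 12..3.4.
After op 7 (move_right): buffer="qqywqxqc" (len 8), cursors c1@4 c2@4 c3@7 c4@8, authorship 12..3.4.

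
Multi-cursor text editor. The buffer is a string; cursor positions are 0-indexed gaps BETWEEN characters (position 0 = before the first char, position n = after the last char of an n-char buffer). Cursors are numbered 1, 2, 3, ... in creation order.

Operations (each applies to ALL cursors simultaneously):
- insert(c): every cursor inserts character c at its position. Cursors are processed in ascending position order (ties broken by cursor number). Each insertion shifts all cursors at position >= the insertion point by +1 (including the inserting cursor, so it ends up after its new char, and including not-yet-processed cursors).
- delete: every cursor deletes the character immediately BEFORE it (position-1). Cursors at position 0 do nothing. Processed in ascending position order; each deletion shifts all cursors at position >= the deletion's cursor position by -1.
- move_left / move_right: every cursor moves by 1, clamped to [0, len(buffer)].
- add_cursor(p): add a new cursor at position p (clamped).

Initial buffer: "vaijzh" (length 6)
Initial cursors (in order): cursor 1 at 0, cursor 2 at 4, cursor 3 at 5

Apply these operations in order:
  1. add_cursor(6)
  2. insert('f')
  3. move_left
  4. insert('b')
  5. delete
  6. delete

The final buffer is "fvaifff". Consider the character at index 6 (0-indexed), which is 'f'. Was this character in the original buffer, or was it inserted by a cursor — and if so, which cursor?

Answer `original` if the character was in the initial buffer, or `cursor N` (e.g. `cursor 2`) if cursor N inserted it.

Answer: cursor 4

Derivation:
After op 1 (add_cursor(6)): buffer="vaijzh" (len 6), cursors c1@0 c2@4 c3@5 c4@6, authorship ......
After op 2 (insert('f')): buffer="fvaijfzfhf" (len 10), cursors c1@1 c2@6 c3@8 c4@10, authorship 1....2.3.4
After op 3 (move_left): buffer="fvaijfzfhf" (len 10), cursors c1@0 c2@5 c3@7 c4@9, authorship 1....2.3.4
After op 4 (insert('b')): buffer="bfvaijbfzbfhbf" (len 14), cursors c1@1 c2@7 c3@10 c4@13, authorship 11....22.33.44
After op 5 (delete): buffer="fvaijfzfhf" (len 10), cursors c1@0 c2@5 c3@7 c4@9, authorship 1....2.3.4
After op 6 (delete): buffer="fvaifff" (len 7), cursors c1@0 c2@4 c3@5 c4@6, authorship 1...234
Authorship (.=original, N=cursor N): 1 . . . 2 3 4
Index 6: author = 4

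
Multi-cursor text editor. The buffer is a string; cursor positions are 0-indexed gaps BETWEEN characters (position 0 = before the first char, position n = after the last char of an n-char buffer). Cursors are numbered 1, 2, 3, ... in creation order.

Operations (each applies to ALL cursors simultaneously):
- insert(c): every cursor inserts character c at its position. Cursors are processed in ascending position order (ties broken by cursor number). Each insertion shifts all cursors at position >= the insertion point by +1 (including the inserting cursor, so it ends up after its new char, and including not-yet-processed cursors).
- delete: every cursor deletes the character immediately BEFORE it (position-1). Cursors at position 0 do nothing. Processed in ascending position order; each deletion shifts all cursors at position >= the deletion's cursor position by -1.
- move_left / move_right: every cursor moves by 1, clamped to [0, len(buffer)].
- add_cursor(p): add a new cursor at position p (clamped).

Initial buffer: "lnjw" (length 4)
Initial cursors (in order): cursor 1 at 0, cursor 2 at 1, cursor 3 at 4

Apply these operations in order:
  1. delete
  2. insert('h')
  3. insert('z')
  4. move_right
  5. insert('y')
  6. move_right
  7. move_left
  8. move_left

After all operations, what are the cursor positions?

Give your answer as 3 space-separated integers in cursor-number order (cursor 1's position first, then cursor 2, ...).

Answer: 6 6 9

Derivation:
After op 1 (delete): buffer="nj" (len 2), cursors c1@0 c2@0 c3@2, authorship ..
After op 2 (insert('h')): buffer="hhnjh" (len 5), cursors c1@2 c2@2 c3@5, authorship 12..3
After op 3 (insert('z')): buffer="hhzznjhz" (len 8), cursors c1@4 c2@4 c3@8, authorship 1212..33
After op 4 (move_right): buffer="hhzznjhz" (len 8), cursors c1@5 c2@5 c3@8, authorship 1212..33
After op 5 (insert('y')): buffer="hhzznyyjhzy" (len 11), cursors c1@7 c2@7 c3@11, authorship 1212.12.333
After op 6 (move_right): buffer="hhzznyyjhzy" (len 11), cursors c1@8 c2@8 c3@11, authorship 1212.12.333
After op 7 (move_left): buffer="hhzznyyjhzy" (len 11), cursors c1@7 c2@7 c3@10, authorship 1212.12.333
After op 8 (move_left): buffer="hhzznyyjhzy" (len 11), cursors c1@6 c2@6 c3@9, authorship 1212.12.333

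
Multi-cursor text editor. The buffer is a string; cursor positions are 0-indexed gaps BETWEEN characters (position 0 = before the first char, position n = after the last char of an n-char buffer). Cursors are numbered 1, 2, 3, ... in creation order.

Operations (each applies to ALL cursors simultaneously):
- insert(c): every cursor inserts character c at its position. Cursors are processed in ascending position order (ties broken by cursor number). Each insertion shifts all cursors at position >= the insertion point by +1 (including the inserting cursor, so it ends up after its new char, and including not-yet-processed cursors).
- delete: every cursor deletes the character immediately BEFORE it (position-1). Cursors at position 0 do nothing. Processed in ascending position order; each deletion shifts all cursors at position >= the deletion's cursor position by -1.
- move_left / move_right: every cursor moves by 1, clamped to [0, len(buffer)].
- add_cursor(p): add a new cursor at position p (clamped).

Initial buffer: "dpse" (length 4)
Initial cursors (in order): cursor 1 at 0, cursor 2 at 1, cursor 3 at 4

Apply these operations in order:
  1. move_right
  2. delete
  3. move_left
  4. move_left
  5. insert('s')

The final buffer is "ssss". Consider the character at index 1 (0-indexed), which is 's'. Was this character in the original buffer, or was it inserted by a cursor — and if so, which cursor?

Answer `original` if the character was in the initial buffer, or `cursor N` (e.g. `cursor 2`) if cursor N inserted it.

Answer: cursor 2

Derivation:
After op 1 (move_right): buffer="dpse" (len 4), cursors c1@1 c2@2 c3@4, authorship ....
After op 2 (delete): buffer="s" (len 1), cursors c1@0 c2@0 c3@1, authorship .
After op 3 (move_left): buffer="s" (len 1), cursors c1@0 c2@0 c3@0, authorship .
After op 4 (move_left): buffer="s" (len 1), cursors c1@0 c2@0 c3@0, authorship .
After op 5 (insert('s')): buffer="ssss" (len 4), cursors c1@3 c2@3 c3@3, authorship 123.
Authorship (.=original, N=cursor N): 1 2 3 .
Index 1: author = 2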